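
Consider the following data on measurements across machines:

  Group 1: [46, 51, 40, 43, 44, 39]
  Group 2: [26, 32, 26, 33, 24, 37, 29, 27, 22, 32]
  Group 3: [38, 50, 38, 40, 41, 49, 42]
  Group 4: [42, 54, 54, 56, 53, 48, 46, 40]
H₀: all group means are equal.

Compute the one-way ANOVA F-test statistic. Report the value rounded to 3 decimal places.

test statistic = 26.763

Group means [43.83, 28.80, 42.57, 49.12], grand mean 40.065
SSB = Σnᵢ(x̄ᵢ−x̄)² = 2054.848; SSW = ΣΣ(x−x̄ᵢ)² = 691.023
MSB = 2054.848/3 = 684.9494; MSW = 691.023/27 = 25.5934
F = MSB/MSW = 26.7627
df = (3, 27)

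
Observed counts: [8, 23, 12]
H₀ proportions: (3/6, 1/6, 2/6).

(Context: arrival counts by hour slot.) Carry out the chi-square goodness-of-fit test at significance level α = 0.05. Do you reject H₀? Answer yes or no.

n = 43; E_i = n·p_i = [21.50, 7.17, 14.33]
χ² = (8−21.50)²/21.50 + (23−7.17)²/7.17 + (12−14.33)²/14.33 = 43.8372
df = 2
p-value (upper-tail) = 0.00000
At α=0.05: p < α → reject H₀

reject H₀: yes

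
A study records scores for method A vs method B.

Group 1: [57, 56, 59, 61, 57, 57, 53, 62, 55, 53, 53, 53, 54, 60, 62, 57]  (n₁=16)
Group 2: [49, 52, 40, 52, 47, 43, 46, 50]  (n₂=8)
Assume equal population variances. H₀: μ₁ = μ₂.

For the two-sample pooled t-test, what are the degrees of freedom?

df = n₁ + n₂ − 2 = 16 + 8 − 2 = 22

degrees of freedom = 22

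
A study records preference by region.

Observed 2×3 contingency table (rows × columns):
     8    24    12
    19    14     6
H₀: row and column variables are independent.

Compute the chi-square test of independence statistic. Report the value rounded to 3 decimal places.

test statistic = 8.844

Row totals [44, 39], col totals [27, 38, 18], n=83
χ² = (8−14.31)²/14.31 + (24−20.14)²/20.14 + (12−9.54)²/9.54 + (19−12.69)²/12.69 + (14−17.86)²/17.86 + (6−8.46)²/8.46 = 8.8440
df = 2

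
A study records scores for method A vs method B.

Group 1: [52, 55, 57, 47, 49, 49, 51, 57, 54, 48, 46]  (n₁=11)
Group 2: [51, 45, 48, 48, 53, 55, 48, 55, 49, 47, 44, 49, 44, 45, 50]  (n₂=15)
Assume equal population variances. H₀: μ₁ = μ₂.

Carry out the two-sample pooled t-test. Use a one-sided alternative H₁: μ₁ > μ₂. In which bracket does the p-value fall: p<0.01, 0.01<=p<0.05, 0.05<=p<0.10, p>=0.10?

p-value bracket: 0.01<=p<0.05

x̄₁=51.364, s₁=3.931, n₁=11
x̄₂=48.733, s₂=3.595, n₂=15
s_p² = [10·3.931² + 14·3.595²]/24 = 13.9783
SE = √(s_p²·(1/11+1/15)) = 1.4841
t = (51.364−48.733)/1.4841 = 1.7723
df = 24
p-value (one-sided, H₁ greater) = 0.04452
→ bracket: 0.01<=p<0.05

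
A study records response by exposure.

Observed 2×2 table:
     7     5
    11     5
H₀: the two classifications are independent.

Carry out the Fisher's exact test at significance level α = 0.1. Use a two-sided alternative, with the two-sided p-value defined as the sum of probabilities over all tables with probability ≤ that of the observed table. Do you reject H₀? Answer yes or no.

reject H₀: no

Margins: r₁=12, r₂=16, c₁=18, c₂=10, n=28
p_obs = C(12,7)·C(16,11)/C(28,18); sum pmf over tables with pmf ≤ p_obs
p-value (two-sided) = 0.69794
At α=0.1: p ≥ α → fail to reject H₀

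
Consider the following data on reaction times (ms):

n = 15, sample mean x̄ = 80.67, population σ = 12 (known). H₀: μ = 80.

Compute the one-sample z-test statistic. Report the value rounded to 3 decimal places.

test statistic = 0.216

SE = σ/√n = 12/√15 = 3.0984
z = (x̄−μ₀)/SE = (80.67−80)/3.0984 = 0.2162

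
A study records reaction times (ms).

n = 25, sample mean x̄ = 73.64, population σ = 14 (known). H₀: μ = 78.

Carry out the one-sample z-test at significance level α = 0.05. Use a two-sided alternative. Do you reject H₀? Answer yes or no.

SE = σ/√n = 14/√25 = 2.8000
z = (x̄−μ₀)/SE = (73.64−78)/2.8000 = -1.5571
p-value (two-sided) = 0.11944
At α=0.05: p ≥ α → fail to reject H₀

reject H₀: no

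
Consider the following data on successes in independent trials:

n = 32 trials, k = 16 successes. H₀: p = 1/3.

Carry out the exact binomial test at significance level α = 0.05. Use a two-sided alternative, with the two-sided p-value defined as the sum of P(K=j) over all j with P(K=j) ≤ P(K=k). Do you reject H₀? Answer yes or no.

Exact binomial: n=32, k=16, p₀=1/3=0.3333
P(X=j) = C(n,j)·p₀^j·(1−p₀)^(n−j); p = Σ P(X=j) over j with P(X=j) ≤ P(X=16)
p-value (two-sided) = 0.05921
At α=0.05: p ≥ α → fail to reject H₀

reject H₀: no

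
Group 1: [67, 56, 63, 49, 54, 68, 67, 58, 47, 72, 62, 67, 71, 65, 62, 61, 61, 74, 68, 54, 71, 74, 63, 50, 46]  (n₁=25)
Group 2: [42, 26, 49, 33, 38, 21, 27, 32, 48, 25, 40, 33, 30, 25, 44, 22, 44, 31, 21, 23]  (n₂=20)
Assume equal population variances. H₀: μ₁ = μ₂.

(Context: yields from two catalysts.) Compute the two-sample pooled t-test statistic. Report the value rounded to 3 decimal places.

x̄₁=62.000, s₁=8.377, n₁=25
x̄₂=32.700, s₂=9.212, n₂=20
s_p² = [24·8.377² + 19·9.212²]/43 = 76.6558
SE = √(s_p²·(1/25+1/20)) = 2.6266
t = (62.000−32.700)/2.6266 = 11.1551
df = 43

test statistic = 11.155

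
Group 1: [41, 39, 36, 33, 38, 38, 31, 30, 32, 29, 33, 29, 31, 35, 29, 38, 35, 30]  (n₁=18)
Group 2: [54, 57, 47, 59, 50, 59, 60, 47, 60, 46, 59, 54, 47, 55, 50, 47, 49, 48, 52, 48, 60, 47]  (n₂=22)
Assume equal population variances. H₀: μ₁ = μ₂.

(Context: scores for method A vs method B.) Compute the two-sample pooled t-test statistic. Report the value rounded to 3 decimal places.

test statistic = -12.543

x̄₁=33.722, s₁=3.893, n₁=18
x̄₂=52.500, s₂=5.280, n₂=22
s_p² = [17·3.893² + 21·5.280²]/38 = 22.1871
SE = √(s_p²·(1/18+1/22)) = 1.4970
t = (33.722−52.500)/1.4970 = -12.5433
df = 38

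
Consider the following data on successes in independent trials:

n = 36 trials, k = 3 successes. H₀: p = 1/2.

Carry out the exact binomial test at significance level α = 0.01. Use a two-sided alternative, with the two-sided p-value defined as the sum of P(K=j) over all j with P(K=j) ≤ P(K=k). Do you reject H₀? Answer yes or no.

reject H₀: yes

Exact binomial: n=36, k=3, p₀=1/2=0.5000
P(X=j) = C(n,j)·p₀^j·(1−p₀)^(n−j); p = Σ P(X=j) over j with P(X=j) ≤ P(X=3)
p-value (two-sided) = 0.00000
At α=0.01: p < α → reject H₀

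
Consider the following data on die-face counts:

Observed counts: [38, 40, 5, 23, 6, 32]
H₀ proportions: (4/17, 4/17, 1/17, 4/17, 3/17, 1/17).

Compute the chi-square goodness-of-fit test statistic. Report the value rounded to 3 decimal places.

test statistic = 86.710

n = 144; E_i = n·p_i = [33.88, 33.88, 8.47, 33.88, 25.41, 8.47]
χ² = (38−33.88)²/33.88 + (40−33.88)²/33.88 + (5−8.47)²/8.47 + (23−33.88)²/33.88 + (6−25.41)²/25.41 + (32−8.47)²/8.47 = 86.7101
df = 5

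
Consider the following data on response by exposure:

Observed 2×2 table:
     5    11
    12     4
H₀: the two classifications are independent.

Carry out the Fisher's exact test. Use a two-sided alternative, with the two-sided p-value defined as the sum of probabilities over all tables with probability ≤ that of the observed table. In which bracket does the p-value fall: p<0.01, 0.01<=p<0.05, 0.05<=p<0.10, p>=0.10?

Margins: r₁=16, r₂=16, c₁=17, c₂=15, n=32
p_obs = C(16,5)·C(16,12)/C(32,17); sum pmf over tables with pmf ≤ p_obs
p-value (two-sided) = 0.03195
→ bracket: 0.01<=p<0.05

p-value bracket: 0.01<=p<0.05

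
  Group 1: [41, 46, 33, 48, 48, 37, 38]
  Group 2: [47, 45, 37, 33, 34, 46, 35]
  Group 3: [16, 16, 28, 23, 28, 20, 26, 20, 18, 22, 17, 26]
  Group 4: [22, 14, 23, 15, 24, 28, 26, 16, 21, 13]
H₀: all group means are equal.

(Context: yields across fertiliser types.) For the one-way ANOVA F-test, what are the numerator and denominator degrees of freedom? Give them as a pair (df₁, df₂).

degrees of freedom = [3, 32]

k = 4 groups, N = 36 total
df = (k−1, N−k) = (4−1, 36−4) = (3, 32)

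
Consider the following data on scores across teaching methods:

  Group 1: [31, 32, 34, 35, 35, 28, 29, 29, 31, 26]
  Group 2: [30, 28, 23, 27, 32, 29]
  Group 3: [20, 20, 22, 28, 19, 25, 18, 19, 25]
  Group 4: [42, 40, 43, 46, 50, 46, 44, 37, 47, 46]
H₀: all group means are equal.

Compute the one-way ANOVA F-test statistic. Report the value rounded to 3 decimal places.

test statistic = 73.188

Group means [31.00, 28.17, 21.78, 44.10], grand mean 31.886
SSB = Σnᵢ(x̄ᵢ−x̄)² = 2502.254; SSW = ΣΣ(x−x̄ᵢ)² = 353.289
MSB = 2502.254/3 = 834.0847; MSW = 353.289/31 = 11.3964
F = MSB/MSW = 73.1883
df = (3, 31)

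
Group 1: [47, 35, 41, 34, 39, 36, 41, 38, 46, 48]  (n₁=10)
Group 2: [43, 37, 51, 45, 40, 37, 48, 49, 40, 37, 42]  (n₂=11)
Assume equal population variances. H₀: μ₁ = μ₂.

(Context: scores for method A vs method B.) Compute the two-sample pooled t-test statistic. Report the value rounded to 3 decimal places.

x̄₁=40.500, s₁=5.061, n₁=10
x̄₂=42.636, s₂=5.045, n₂=11
s_p² = [9·5.061² + 10·5.045²]/19 = 25.5287
SE = √(s_p²·(1/10+1/11)) = 2.2076
t = (40.500−42.636)/2.2076 = -0.9677
df = 19

test statistic = -0.968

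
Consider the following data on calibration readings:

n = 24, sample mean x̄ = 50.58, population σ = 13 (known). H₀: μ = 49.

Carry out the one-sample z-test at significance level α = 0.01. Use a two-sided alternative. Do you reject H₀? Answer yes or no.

reject H₀: no

SE = σ/√n = 13/√24 = 2.6536
z = (x̄−μ₀)/SE = (50.58−49)/2.6536 = 0.5954
p-value (two-sided) = 0.55157
At α=0.01: p ≥ α → fail to reject H₀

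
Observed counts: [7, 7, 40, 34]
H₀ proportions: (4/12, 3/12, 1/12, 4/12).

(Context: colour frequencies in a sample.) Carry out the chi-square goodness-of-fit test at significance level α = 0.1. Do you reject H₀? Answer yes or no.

reject H₀: yes

n = 88; E_i = n·p_i = [29.33, 22.00, 7.33, 29.33]
χ² = (7−29.33)²/29.33 + (7−22.00)²/22.00 + (40−7.33)²/7.33 + (34−29.33)²/29.33 = 173.4886
df = 3
p-value (upper-tail) = 0.00000
At α=0.1: p < α → reject H₀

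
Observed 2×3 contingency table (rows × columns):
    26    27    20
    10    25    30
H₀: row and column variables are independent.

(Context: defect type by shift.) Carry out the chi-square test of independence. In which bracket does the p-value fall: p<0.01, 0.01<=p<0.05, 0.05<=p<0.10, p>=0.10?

Row totals [73, 65], col totals [36, 52, 50], n=138
χ² = (26−19.04)²/19.04 + (27−27.51)²/27.51 + (20−26.45)²/26.45 + (10−16.96)²/16.96 + (25−24.49)²/24.49 + (30−23.55)²/23.55 = 8.7537
df = 2
p-value (upper-tail) = 0.01256
→ bracket: 0.01<=p<0.05

p-value bracket: 0.01<=p<0.05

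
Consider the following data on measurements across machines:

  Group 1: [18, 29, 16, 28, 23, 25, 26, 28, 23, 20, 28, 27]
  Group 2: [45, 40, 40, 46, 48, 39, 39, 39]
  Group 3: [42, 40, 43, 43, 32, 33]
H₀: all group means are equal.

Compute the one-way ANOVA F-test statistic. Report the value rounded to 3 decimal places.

test statistic = 47.681

Group means [24.25, 42.00, 38.83], grand mean 33.077
SSB = Σnᵢ(x̄ᵢ−x̄)² = 1770.763; SSW = ΣΣ(x−x̄ᵢ)² = 427.083
MSB = 1770.763/2 = 885.3814; MSW = 427.083/23 = 18.5688
F = MSB/MSW = 47.6810
df = (2, 23)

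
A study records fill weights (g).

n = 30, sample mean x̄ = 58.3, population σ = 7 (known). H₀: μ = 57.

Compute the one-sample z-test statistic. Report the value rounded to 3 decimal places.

SE = σ/√n = 7/√30 = 1.2780
z = (x̄−μ₀)/SE = (58.3−57)/1.2780 = 1.0172

test statistic = 1.017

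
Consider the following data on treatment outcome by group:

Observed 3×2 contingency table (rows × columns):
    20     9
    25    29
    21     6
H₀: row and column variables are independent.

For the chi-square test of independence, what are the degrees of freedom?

df = (r−1)(c−1) = (3−1)·(2−1) = 2

degrees of freedom = 2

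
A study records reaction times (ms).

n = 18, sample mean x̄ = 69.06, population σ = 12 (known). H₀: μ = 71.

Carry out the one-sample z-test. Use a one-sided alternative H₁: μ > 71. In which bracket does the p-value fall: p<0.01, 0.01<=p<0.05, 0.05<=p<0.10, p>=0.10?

p-value bracket: p>=0.10

SE = σ/√n = 12/√18 = 2.8284
z = (x̄−μ₀)/SE = (69.06−71)/2.8284 = -0.6859
p-value (one-sided, H₁ greater) = 0.75361
→ bracket: p>=0.10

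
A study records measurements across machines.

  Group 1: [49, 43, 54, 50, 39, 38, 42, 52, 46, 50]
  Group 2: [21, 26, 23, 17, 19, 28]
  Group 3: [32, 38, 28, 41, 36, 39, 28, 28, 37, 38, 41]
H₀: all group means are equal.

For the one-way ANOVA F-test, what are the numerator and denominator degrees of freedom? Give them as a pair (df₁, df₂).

k = 3 groups, N = 27 total
df = (k−1, N−k) = (3−1, 27−3) = (2, 24)

degrees of freedom = [2, 24]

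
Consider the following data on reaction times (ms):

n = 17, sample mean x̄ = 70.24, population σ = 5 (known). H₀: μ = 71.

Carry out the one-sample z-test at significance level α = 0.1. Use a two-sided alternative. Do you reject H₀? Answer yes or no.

SE = σ/√n = 5/√17 = 1.2127
z = (x̄−μ₀)/SE = (70.24−71)/1.2127 = -0.6267
p-value (two-sided) = 0.53085
At α=0.1: p ≥ α → fail to reject H₀

reject H₀: no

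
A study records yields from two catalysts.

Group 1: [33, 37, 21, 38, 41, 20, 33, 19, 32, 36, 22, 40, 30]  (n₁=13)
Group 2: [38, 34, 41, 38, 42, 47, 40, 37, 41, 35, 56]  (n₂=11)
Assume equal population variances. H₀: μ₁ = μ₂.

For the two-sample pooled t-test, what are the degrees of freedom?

df = n₁ + n₂ − 2 = 13 + 11 − 2 = 22

degrees of freedom = 22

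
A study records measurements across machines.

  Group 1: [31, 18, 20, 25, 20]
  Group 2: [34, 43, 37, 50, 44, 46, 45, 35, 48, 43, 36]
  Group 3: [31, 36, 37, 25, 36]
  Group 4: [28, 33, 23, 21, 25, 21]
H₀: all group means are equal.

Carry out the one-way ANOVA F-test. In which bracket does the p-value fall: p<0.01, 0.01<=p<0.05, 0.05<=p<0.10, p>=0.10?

p-value bracket: p<0.01

Group means [22.80, 41.91, 33.00, 25.17], grand mean 33.000
SSB = Σnᵢ(x̄ᵢ−x̄)² = 1761.458; SSW = ΣΣ(x−x̄ᵢ)² = 626.542
MSB = 1761.458/3 = 587.1525; MSW = 626.542/23 = 27.2410
F = MSB/MSW = 21.5540
df = (3, 23)
p-value (upper-tail) = 0.00000
→ bracket: p<0.01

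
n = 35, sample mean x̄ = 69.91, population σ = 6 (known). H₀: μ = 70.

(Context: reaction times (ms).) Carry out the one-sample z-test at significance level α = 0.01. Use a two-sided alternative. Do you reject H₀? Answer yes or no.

reject H₀: no

SE = σ/√n = 6/√35 = 1.0142
z = (x̄−μ₀)/SE = (69.91−70)/1.0142 = -0.0887
p-value (two-sided) = 0.92929
At α=0.01: p ≥ α → fail to reject H₀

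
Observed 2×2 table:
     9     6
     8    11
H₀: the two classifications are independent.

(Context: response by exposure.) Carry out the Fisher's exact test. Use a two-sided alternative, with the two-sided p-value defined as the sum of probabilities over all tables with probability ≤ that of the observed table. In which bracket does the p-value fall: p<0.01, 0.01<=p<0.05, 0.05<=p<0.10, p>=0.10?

Margins: r₁=15, r₂=19, c₁=17, c₂=17, n=34
p_obs = C(15,9)·C(19,8)/C(34,17); sum pmf over tables with pmf ≤ p_obs
p-value (two-sided) = 0.49053
→ bracket: p>=0.10

p-value bracket: p>=0.10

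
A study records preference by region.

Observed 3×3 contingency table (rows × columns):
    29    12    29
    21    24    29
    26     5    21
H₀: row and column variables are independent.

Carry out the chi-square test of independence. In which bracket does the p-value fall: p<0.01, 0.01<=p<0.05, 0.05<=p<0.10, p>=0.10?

p-value bracket: 0.01<=p<0.05

Row totals [70, 74, 52], col totals [76, 41, 79], n=196
χ² = (29−27.14)²/27.14 + (12−14.64)²/14.64 + (29−28.21)²/28.21 + (21−28.69)²/28.69 + (24−15.48)²/15.48 + (29−29.83)²/29.83 + (26−20.16)²/20.16 + (5−10.88)²/10.88 + (21−20.96)²/20.96 = 12.2673
df = 4
p-value (upper-tail) = 0.01547
→ bracket: 0.01<=p<0.05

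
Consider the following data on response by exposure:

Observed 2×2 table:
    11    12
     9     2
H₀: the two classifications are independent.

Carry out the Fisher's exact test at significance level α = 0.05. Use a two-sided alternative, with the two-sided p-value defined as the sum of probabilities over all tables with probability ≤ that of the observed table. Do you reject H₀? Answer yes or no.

Margins: r₁=23, r₂=11, c₁=20, c₂=14, n=34
p_obs = C(23,11)·C(11,9)/C(34,20); sum pmf over tables with pmf ≤ p_obs
p-value (two-sided) = 0.07642
At α=0.05: p ≥ α → fail to reject H₀

reject H₀: no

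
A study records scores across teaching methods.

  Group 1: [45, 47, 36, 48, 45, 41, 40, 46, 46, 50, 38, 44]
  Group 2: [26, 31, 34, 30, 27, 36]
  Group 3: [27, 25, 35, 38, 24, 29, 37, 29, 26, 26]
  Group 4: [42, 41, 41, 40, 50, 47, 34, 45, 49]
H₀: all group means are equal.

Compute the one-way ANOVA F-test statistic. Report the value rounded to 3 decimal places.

Group means [43.83, 30.67, 29.60, 43.22], grand mean 37.703
SSB = Σnᵢ(x̄ᵢ−x̄)² = 1678.774; SSW = ΣΣ(x−x̄ᵢ)² = 714.956
MSB = 1678.774/3 = 559.5914; MSW = 714.956/33 = 21.6653
F = MSB/MSW = 25.8289
df = (3, 33)

test statistic = 25.829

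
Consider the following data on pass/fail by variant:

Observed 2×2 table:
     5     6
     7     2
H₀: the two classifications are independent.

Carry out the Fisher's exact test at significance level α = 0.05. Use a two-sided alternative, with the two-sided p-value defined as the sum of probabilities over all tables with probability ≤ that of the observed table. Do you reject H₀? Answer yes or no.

Margins: r₁=11, r₂=9, c₁=12, c₂=8, n=20
p_obs = C(11,5)·C(9,7)/C(20,12); sum pmf over tables with pmf ≤ p_obs
p-value (two-sided) = 0.19681
At α=0.05: p ≥ α → fail to reject H₀

reject H₀: no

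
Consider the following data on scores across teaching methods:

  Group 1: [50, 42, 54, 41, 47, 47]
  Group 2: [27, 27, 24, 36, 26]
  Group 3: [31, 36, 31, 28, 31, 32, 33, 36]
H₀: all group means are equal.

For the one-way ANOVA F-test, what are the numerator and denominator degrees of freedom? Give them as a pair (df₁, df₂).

k = 3 groups, N = 19 total
df = (k−1, N−k) = (3−1, 19−3) = (2, 16)

degrees of freedom = [2, 16]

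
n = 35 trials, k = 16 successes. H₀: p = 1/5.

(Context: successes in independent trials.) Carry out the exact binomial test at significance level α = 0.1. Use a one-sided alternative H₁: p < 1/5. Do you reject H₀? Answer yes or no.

reject H₀: no

Exact binomial: n=35, k=16, p₀=1/5=0.2000
P(X≤16) from Σ C(n,i)·p₀^i·(1−p₀)^(n−i)
p-value (one-sided, H₁ less) = 0.99986
At α=0.1: p ≥ α → fail to reject H₀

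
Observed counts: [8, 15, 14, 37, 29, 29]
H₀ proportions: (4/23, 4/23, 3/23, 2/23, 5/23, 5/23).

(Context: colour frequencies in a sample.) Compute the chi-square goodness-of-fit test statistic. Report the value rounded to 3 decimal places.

n = 132; E_i = n·p_i = [22.96, 22.96, 17.22, 11.48, 28.70, 28.70]
χ² = (8−22.96)²/22.96 + (15−22.96)²/22.96 + (14−17.22)²/17.22 + (37−11.48)²/11.48 + (29−28.70)²/28.70 + (29−28.70)²/28.70 = 69.8569
df = 5

test statistic = 69.857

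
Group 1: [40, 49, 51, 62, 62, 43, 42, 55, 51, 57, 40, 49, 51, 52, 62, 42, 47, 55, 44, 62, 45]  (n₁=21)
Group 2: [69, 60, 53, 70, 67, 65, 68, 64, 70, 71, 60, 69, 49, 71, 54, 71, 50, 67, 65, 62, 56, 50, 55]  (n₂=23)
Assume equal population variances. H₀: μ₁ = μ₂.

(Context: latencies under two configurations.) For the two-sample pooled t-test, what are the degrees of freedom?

degrees of freedom = 42

df = n₁ + n₂ − 2 = 21 + 23 − 2 = 42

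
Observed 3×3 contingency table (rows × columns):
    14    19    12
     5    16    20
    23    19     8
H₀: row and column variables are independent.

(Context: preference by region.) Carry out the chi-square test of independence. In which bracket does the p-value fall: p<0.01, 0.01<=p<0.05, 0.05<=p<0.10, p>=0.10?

Row totals [45, 41, 50], col totals [42, 54, 40], n=136
χ² = (14−13.90)²/13.90 + (19−17.87)²/17.87 + (12−13.24)²/13.24 + (5−12.66)²/12.66 + (16−16.28)²/16.28 + (20−12.06)²/12.06 + (23−15.44)²/15.44 + (19−19.85)²/19.85 + (8−14.71)²/14.71 = 16.8531
df = 4
p-value (upper-tail) = 0.00206
→ bracket: p<0.01

p-value bracket: p<0.01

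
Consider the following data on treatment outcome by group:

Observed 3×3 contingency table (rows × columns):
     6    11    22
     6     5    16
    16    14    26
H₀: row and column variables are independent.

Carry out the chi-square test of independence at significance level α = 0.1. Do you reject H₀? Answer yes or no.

Row totals [39, 27, 56], col totals [28, 30, 64], n=122
χ² = (6−8.95)²/8.95 + (11−9.59)²/9.59 + (22−20.46)²/20.46 + (6−6.20)²/6.20 + (5−6.64)²/6.64 + (16−14.16)²/14.16 + (16−12.85)²/12.85 + (14−13.77)²/13.77 + (26−29.38)²/29.38 = 3.1080
df = 4
p-value (upper-tail) = 0.53991
At α=0.1: p ≥ α → fail to reject H₀

reject H₀: no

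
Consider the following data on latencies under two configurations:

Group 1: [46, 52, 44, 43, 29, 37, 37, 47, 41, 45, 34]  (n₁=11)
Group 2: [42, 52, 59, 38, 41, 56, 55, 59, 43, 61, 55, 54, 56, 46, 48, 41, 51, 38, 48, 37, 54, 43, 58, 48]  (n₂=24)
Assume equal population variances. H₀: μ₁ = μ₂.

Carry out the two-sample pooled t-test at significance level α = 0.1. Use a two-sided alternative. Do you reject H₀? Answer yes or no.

reject H₀: yes

x̄₁=41.364, s₁=6.592, n₁=11
x̄₂=49.292, s₂=7.527, n₂=24
s_p² = [10·6.592² + 23·7.527²]/33 = 52.6516
SE = √(s_p²·(1/11+1/24)) = 2.6420
t = (41.364−49.292)/2.6420 = -3.0007
df = 33
p-value (two-sided) = 0.00510
At α=0.1: p < α → reject H₀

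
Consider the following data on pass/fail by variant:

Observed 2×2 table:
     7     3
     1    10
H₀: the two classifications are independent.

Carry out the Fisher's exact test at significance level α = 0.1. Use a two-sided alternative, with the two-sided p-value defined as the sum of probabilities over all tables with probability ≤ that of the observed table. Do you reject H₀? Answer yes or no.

reject H₀: yes

Margins: r₁=10, r₂=11, c₁=8, c₂=13, n=21
p_obs = C(10,7)·C(11,1)/C(21,8); sum pmf over tables with pmf ≤ p_obs
p-value (two-sided) = 0.00752
At α=0.1: p < α → reject H₀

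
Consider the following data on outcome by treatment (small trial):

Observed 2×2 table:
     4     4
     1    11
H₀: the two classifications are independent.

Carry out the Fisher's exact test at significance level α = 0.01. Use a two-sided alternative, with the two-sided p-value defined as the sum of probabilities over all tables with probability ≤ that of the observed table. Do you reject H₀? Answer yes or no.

Margins: r₁=8, r₂=12, c₁=5, c₂=15, n=20
p_obs = C(8,4)·C(12,1)/C(20,5); sum pmf over tables with pmf ≤ p_obs
p-value (two-sided) = 0.10888
At α=0.01: p ≥ α → fail to reject H₀

reject H₀: no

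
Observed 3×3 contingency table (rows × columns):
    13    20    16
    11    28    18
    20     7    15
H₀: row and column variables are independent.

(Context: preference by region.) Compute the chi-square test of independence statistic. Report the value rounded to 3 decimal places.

Row totals [49, 57, 42], col totals [44, 55, 49], n=148
χ² = (13−14.57)²/14.57 + (20−18.21)²/18.21 + (16−16.22)²/16.22 + (11−16.95)²/16.95 + (28−21.18)²/21.18 + (18−18.87)²/18.87 + (20−12.49)²/12.49 + (7−15.61)²/15.61 + (15−13.91)²/13.91 = 14.0234
df = 4

test statistic = 14.023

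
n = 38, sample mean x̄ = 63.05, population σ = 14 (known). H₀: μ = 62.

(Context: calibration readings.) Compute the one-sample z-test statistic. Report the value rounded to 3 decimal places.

test statistic = 0.462

SE = σ/√n = 14/√38 = 2.2711
z = (x̄−μ₀)/SE = (63.05−62)/2.2711 = 0.4623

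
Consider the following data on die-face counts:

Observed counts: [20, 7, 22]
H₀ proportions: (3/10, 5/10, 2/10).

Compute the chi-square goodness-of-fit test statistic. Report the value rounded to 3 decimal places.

n = 49; E_i = n·p_i = [14.70, 24.50, 9.80]
χ² = (20−14.70)²/14.70 + (7−24.50)²/24.50 + (22−9.80)²/9.80 = 29.5986
df = 2

test statistic = 29.599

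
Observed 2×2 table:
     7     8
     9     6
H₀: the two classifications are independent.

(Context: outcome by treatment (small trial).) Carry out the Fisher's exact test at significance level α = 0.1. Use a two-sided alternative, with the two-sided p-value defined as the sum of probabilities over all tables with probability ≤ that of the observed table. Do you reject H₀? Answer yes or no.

reject H₀: no

Margins: r₁=15, r₂=15, c₁=16, c₂=14, n=30
p_obs = C(15,7)·C(15,9)/C(30,16); sum pmf over tables with pmf ≤ p_obs
p-value (two-sided) = 0.71525
At α=0.1: p ≥ α → fail to reject H₀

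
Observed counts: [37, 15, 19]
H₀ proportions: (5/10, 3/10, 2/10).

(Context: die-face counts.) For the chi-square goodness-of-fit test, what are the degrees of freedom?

df = k − 1 = 3 − 1 = 2

degrees of freedom = 2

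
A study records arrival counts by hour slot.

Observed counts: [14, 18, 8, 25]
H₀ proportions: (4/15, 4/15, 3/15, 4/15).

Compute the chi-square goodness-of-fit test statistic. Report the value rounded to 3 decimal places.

test statistic = 5.981

n = 65; E_i = n·p_i = [17.33, 17.33, 13.00, 17.33]
χ² = (14−17.33)²/17.33 + (18−17.33)²/17.33 + (8−13.00)²/13.00 + (25−17.33)²/17.33 = 5.9808
df = 3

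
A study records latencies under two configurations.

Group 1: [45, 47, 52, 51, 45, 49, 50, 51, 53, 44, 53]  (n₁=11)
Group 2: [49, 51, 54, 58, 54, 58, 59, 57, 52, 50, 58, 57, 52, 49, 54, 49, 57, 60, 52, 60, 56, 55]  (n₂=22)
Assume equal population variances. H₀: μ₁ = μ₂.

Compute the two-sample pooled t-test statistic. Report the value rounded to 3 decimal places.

x̄₁=49.091, s₁=3.330, n₁=11
x̄₂=54.591, s₂=3.660, n₂=22
s_p² = [10·3.330² + 21·3.660²]/31 = 12.6525
SE = √(s_p²·(1/11+1/22)) = 1.3135
t = (49.091−54.591)/1.3135 = -4.1872
df = 31

test statistic = -4.187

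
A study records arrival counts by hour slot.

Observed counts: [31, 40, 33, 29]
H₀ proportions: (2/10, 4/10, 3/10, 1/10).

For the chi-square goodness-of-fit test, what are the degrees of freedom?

df = k − 1 = 4 − 1 = 3

degrees of freedom = 3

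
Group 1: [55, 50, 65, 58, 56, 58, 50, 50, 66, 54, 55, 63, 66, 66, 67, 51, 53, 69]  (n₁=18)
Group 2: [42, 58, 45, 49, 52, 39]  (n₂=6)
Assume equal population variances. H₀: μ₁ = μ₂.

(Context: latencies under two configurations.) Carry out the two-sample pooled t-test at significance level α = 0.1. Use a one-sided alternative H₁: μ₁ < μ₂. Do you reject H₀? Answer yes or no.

x̄₁=58.444, s₁=6.723, n₁=18
x̄₂=47.500, s₂=6.950, n₂=6
s_p² = [17·6.723² + 5·6.950²]/22 = 45.9066
SE = √(s_p²·(1/18+1/6)) = 3.1940
t = (58.444−47.500)/3.1940 = 3.4266
df = 22
p-value (one-sided, H₁ less) = 0.99879
At α=0.1: p ≥ α → fail to reject H₀

reject H₀: no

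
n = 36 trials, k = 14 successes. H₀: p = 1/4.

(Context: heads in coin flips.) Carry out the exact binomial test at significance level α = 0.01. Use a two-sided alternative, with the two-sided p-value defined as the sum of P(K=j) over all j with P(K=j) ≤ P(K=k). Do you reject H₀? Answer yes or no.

Exact binomial: n=36, k=14, p₀=1/4=0.2500
P(X=j) = C(n,j)·p₀^j·(1−p₀)^(n−j); p = Σ P(X=j) over j with P(X=j) ≤ P(X=14)
p-value (two-sided) = 0.08030
At α=0.01: p ≥ α → fail to reject H₀

reject H₀: no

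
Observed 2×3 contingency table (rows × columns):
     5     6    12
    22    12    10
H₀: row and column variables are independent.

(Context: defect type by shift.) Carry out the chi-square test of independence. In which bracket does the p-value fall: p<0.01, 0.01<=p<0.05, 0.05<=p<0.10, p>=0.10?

Row totals [23, 44], col totals [27, 18, 22], n=67
χ² = (5−9.27)²/9.27 + (6−6.18)²/6.18 + (12−7.55)²/7.55 + (22−17.73)²/17.73 + (12−11.82)²/11.82 + (10−14.45)²/14.45 = 6.9901
df = 2
p-value (upper-tail) = 0.03035
→ bracket: 0.01<=p<0.05

p-value bracket: 0.01<=p<0.05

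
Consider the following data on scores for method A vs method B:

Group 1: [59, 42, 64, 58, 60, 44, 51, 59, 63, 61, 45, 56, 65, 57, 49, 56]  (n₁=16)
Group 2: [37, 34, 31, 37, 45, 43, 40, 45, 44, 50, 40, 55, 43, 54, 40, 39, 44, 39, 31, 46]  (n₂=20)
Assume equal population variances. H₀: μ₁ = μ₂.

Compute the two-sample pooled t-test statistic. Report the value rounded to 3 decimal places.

test statistic = 5.966

x̄₁=55.562, s₁=7.257, n₁=16
x̄₂=41.850, s₂=6.515, n₂=20
s_p² = [15·7.257² + 19·6.515²]/34 = 46.9555
SE = √(s_p²·(1/16+1/20)) = 2.2984
t = (55.562−41.850)/2.2984 = 5.9662
df = 34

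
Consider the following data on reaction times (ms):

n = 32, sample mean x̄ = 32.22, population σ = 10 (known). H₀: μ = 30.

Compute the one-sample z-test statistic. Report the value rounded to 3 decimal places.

test statistic = 1.256

SE = σ/√n = 10/√32 = 1.7678
z = (x̄−μ₀)/SE = (32.22−30)/1.7678 = 1.2558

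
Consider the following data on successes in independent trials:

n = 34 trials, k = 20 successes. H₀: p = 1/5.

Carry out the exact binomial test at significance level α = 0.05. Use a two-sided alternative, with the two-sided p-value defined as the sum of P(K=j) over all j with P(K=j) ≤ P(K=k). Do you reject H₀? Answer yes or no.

reject H₀: yes

Exact binomial: n=34, k=20, p₀=1/5=0.2000
P(X=j) = C(n,j)·p₀^j·(1−p₀)^(n−j); p = Σ P(X=j) over j with P(X=j) ≤ P(X=20)
p-value (two-sided) = 0.00000
At α=0.05: p < α → reject H₀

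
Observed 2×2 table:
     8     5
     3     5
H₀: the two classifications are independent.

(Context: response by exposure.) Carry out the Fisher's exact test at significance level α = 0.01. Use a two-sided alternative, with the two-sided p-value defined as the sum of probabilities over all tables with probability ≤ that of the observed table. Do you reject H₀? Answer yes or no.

Margins: r₁=13, r₂=8, c₁=11, c₂=10, n=21
p_obs = C(13,8)·C(8,3)/C(21,11); sum pmf over tables with pmf ≤ p_obs
p-value (two-sided) = 0.38700
At α=0.01: p ≥ α → fail to reject H₀

reject H₀: no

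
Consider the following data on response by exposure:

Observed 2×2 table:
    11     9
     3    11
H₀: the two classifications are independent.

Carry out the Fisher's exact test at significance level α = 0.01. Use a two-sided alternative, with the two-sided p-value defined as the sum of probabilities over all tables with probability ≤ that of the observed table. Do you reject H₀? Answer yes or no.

reject H₀: no

Margins: r₁=20, r₂=14, c₁=14, c₂=20, n=34
p_obs = C(20,11)·C(14,3)/C(34,14); sum pmf over tables with pmf ≤ p_obs
p-value (two-sided) = 0.07906
At α=0.01: p ≥ α → fail to reject H₀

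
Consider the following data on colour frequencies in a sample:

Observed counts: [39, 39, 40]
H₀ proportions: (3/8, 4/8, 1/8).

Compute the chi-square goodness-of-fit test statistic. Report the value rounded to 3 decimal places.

n = 118; E_i = n·p_i = [44.25, 59.00, 14.75]
χ² = (39−44.25)²/44.25 + (39−59.00)²/59.00 + (40−14.75)²/14.75 = 50.6271
df = 2

test statistic = 50.627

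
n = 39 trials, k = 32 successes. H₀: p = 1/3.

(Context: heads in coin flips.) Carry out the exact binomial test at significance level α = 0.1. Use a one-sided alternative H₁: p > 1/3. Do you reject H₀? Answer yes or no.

Exact binomial: n=39, k=32, p₀=1/3=0.3333
P(X≥32) from Σ C(n,i)·p₀^i·(1−p₀)^(n−i)
p-value (one-sided, H₁ greater) = 0.00000
At α=0.1: p < α → reject H₀

reject H₀: yes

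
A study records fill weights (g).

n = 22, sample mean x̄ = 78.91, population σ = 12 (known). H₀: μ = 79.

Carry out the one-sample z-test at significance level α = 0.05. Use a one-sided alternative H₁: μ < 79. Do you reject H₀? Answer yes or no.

SE = σ/√n = 12/√22 = 2.5584
z = (x̄−μ₀)/SE = (78.91−79)/2.5584 = -0.0352
p-value (one-sided, H₁ less) = 0.48597
At α=0.05: p ≥ α → fail to reject H₀

reject H₀: no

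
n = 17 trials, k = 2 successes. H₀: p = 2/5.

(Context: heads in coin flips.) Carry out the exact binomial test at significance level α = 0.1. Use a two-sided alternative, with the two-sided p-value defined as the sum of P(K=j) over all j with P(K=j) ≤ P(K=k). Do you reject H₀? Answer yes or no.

reject H₀: yes

Exact binomial: n=17, k=2, p₀=2/5=0.4000
P(X=j) = C(n,j)·p₀^j·(1−p₀)^(n−j); p = Σ P(X=j) over j with P(X=j) ≤ P(X=2)
p-value (two-sided) = 0.02291
At α=0.1: p < α → reject H₀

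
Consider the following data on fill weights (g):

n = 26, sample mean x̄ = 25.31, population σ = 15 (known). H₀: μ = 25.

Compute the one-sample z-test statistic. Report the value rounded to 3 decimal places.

test statistic = 0.105

SE = σ/√n = 15/√26 = 2.9417
z = (x̄−μ₀)/SE = (25.31−25)/2.9417 = 0.1054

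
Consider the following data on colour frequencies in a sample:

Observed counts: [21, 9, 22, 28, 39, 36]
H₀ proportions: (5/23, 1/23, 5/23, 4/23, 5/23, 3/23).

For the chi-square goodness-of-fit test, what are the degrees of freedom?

df = k − 1 = 6 − 1 = 5

degrees of freedom = 5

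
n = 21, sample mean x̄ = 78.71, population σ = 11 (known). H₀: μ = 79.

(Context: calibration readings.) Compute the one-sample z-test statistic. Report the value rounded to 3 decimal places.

SE = σ/√n = 11/√21 = 2.4004
z = (x̄−μ₀)/SE = (78.71−79)/2.4004 = -0.1208

test statistic = -0.121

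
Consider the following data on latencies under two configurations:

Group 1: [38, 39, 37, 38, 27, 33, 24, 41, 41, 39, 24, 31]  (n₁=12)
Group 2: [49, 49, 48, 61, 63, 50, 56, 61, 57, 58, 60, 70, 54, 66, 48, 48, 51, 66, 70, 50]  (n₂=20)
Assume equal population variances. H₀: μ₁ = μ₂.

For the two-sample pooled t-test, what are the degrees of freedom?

df = n₁ + n₂ − 2 = 12 + 20 − 2 = 30

degrees of freedom = 30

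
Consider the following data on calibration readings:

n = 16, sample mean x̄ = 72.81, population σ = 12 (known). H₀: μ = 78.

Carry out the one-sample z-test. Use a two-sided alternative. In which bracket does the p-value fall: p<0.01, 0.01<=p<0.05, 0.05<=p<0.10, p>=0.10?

SE = σ/√n = 12/√16 = 3.0000
z = (x̄−μ₀)/SE = (72.81−78)/3.0000 = -1.7300
p-value (two-sided) = 0.08363
→ bracket: 0.05<=p<0.10

p-value bracket: 0.05<=p<0.10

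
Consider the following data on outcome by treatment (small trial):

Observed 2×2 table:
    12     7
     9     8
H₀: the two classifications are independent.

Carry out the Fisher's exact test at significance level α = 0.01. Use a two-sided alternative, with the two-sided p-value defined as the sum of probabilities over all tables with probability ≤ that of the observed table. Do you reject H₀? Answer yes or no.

Margins: r₁=19, r₂=17, c₁=21, c₂=15, n=36
p_obs = C(19,12)·C(17,9)/C(36,21); sum pmf over tables with pmf ≤ p_obs
p-value (two-sided) = 0.73600
At α=0.01: p ≥ α → fail to reject H₀

reject H₀: no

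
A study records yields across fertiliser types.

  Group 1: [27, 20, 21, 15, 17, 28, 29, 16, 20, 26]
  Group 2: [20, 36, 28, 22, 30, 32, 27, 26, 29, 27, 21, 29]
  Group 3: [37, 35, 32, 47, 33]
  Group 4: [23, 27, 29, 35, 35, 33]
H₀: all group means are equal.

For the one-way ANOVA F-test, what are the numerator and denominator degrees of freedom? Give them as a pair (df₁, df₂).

degrees of freedom = [3, 29]

k = 4 groups, N = 33 total
df = (k−1, N−k) = (4−1, 33−4) = (3, 29)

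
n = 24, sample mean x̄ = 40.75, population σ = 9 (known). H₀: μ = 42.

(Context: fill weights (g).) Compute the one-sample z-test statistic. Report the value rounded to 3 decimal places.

test statistic = -0.680

SE = σ/√n = 9/√24 = 1.8371
z = (x̄−μ₀)/SE = (40.75−42)/1.8371 = -0.6804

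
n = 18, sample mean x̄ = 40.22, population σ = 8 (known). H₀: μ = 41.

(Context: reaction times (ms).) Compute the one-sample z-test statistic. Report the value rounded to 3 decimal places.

SE = σ/√n = 8/√18 = 1.8856
z = (x̄−μ₀)/SE = (40.22−41)/1.8856 = -0.4137

test statistic = -0.414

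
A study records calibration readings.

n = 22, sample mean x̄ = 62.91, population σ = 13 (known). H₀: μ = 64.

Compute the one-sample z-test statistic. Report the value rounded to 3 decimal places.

test statistic = -0.393

SE = σ/√n = 13/√22 = 2.7716
z = (x̄−μ₀)/SE = (62.91−64)/2.7716 = -0.3933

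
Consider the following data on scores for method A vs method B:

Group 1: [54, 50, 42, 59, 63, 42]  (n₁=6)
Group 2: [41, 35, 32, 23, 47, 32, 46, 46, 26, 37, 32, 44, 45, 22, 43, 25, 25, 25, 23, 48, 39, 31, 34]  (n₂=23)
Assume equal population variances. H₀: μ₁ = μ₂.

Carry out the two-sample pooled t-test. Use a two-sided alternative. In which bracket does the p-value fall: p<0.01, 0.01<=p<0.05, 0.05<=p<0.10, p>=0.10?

p-value bracket: p<0.01

x̄₁=51.667, s₁=8.687, n₁=6
x̄₂=34.826, s₂=8.886, n₂=23
s_p² = [5·8.687² + 22·8.886²]/27 = 78.3199
SE = √(s_p²·(1/6+1/23)) = 4.0569
t = (51.667−34.826)/4.0569 = 4.1511
df = 27
p-value (two-sided) = 0.00030
→ bracket: p<0.01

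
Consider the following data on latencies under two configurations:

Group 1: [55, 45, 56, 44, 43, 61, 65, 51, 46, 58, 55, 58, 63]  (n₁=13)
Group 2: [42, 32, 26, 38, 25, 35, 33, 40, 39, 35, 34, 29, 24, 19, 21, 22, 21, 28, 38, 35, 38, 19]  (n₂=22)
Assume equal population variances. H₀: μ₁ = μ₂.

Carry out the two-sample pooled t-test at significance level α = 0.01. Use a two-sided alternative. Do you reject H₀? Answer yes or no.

reject H₀: yes

x̄₁=53.846, s₁=7.437, n₁=13
x̄₂=30.591, s₂=7.443, n₂=22
s_p² = [12·7.437² + 21·7.443²]/33 = 55.3640
SE = √(s_p²·(1/13+1/22)) = 2.6029
t = (53.846−30.591)/2.6029 = 8.9342
df = 33
p-value (two-sided) = 0.00000
At α=0.01: p < α → reject H₀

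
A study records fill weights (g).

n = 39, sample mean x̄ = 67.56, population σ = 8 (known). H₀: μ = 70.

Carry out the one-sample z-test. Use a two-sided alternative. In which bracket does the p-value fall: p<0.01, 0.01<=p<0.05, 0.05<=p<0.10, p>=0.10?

p-value bracket: 0.05<=p<0.10

SE = σ/√n = 8/√39 = 1.2810
z = (x̄−μ₀)/SE = (67.56−70)/1.2810 = -1.9047
p-value (two-sided) = 0.05682
→ bracket: 0.05<=p<0.10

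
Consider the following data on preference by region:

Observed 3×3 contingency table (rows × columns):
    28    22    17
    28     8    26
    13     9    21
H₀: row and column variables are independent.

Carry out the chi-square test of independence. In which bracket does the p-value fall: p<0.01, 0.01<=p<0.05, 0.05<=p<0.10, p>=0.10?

Row totals [67, 62, 43], col totals [69, 39, 64], n=172
χ² = (28−26.88)²/26.88 + (22−15.19)²/15.19 + (17−24.93)²/24.93 + (28−24.87)²/24.87 + (8−14.06)²/14.06 + (26−23.07)²/23.07 + (13−17.25)²/17.25 + (9−9.75)²/9.75 + (21−16.00)²/16.00 = 11.6640
df = 4
p-value (upper-tail) = 0.02003
→ bracket: 0.01<=p<0.05

p-value bracket: 0.01<=p<0.05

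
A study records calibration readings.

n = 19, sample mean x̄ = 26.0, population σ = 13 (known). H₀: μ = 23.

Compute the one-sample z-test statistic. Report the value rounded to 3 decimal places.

test statistic = 1.006

SE = σ/√n = 13/√19 = 2.9824
z = (x̄−μ₀)/SE = (26.0−23)/2.9824 = 1.0059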